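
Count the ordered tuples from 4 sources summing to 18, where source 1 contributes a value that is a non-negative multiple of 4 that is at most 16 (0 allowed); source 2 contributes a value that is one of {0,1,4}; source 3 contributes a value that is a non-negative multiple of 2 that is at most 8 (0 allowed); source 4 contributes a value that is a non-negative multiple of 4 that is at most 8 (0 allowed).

The generating function for the choices is (1 + q⁴ + q⁸ + q¹² + q¹⁶)·(1 + q + q⁴)·(1 + q² + q⁴ + q⁶ + q⁸)·(1 + q⁴ + q⁸); the count is [q¹⁸].
(1 + q⁴ + q⁸ + q¹² + q¹⁶) has coefficients 1,0,0,0,1,0,0,0,1,0,0,0,1,0,0,0,1 for degrees 0…16.
(1 + q + q⁴) has coefficients 1,1,0,0,1,0,0,0,0,0,0,0,0,0,0,0,0,0,0 for degrees 0…18.
Multiplying by (1 + q² + q⁴ + q⁶ + q⁸) gives running coefficients 1,1,1,1,2,1,2,1,2,1,1,0,1,0,0,0,0,0,0 for degrees 0…18.
Finally multiplying by (1 + q⁴ + q⁸), the product of all factors after the first has coefficients 1,1,1,1,3,2,3,2,5,3,4,2,5,2,3,1,3,1,1 for degrees 0…18.
[q¹⁸] = 1·1 + 1·3 + 1·4 + 1·3 + 1·1 = 12.

12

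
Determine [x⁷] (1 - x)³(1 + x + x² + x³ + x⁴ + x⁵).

(1 - x)³ has coefficients 1,-3,3,-1 for degrees 0…3.
(1 + x + x² + x³ + x⁴ + x⁵) has coefficients 1,1,1,1,1,1,0,0 for degrees 0…7.
[x⁷] = 1·0 − 3·0 + 3·1 − 1·1 = 2.

2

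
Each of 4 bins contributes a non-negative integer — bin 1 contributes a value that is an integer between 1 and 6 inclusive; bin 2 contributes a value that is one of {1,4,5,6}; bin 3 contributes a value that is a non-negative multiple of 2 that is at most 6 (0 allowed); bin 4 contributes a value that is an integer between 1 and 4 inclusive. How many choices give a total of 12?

The generating function for the choices is (x + x^2 + x^3 + x^4 + x^5 + x^6)·(x + x^4 + x^5 + x^6)·(1 + x^2 + x^4 + x^6)·(x + x^2 + x^3 + x^4); the count is [x^12].
(x + x^2 + x^3 + x^4 + x^5 + x^6) has coefficients 0,1,1,1,1,1,1 for degrees 0…6.
(x + x^4 + x^5 + x^6) has coefficients 0,1,0,0,1,1,1,0,0,0,0,0,0 for degrees 0…12.
Multiplying by (1 + x^2 + x^4 + x^6) gives running coefficients 0,1,0,1,1,2,2,2,2,1,2,1,1 for degrees 0…12.
Finally multiplying by (x + x^2 + x^3 + x^4), the product of all factors after the first has coefficients 0,0,1,1,2,3,4,6,7,8,7,7,6 for degrees 0…12.
[x^12] = 1·7 + 1·7 + 1·8 + 1·7 + 1·6 + 1·4 = 39.

39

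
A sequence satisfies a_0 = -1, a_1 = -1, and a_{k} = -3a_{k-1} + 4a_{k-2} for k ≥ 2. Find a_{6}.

The ordinary generating function has denominator 1 + 3z - 4z^2.
Iterating the recurrence: a_0,…,a_{6} = -1, -1, -1, -1, -1, -1, -1.

-1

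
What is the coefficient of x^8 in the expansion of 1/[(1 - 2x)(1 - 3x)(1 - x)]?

Partial fractions give a closed form: a_n = (-4)·2^n + (9/2)·3^n + (1/2)·1^n.
At n = 8: a_8 = 28501.

28501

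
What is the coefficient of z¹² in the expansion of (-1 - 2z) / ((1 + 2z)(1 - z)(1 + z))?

The denominator gives the recurrence a_n = −2a_(n−1) + a_(n−2) + 2a_(n−3) for n ≥ 3; the numerator fixes a_0 = -1, a_1 = 0, a_2 = -1.
Iterating: -1, 0, -1, 0, -1, 0, -1, 0, -1, 0, -1, 0, -1, so a_12 = -1.

-1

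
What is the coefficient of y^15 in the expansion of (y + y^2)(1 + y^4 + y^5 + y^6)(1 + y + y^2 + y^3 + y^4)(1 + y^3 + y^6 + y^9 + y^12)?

13

(y + y^2) has coefficients 0,1,1 for degrees 0…2.
(1 + y^4 + y^5 + y^6) has coefficients 1,0,0,0,1,1,1,0,0,0,0,0,0,0,0,0 for degrees 0…15.
Multiplying by (1 + y + y^2 + y^3 + y^4) gives running coefficients 1,1,1,1,2,2,3,3,3,2,1,0,0,0,0,0 for degrees 0…15.
Finally multiplying by (1 + y^3 + y^6 + y^9 + y^12), the product of all factors after the first has coefficients 1,1,1,2,3,3,5,6,6,7,7,6,7,7,6,6 for degrees 0…15.
[y^15] = 1·6 + 1·7 = 13.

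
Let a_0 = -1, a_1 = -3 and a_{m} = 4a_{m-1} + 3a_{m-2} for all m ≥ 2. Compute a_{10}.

The ordinary generating function has denominator 1 - 4z - 3z^2.
Iterating the recurrence: a_0,…,a_{10} = -1, -3, -15, -69, -321, -1491, -6927, -32181, -149505, -694563, -3226767.

-3226767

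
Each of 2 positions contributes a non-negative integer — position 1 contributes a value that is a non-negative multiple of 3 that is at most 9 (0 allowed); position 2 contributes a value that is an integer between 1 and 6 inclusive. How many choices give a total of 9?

2

The generating function for the choices is (1 + t³ + t⁶ + t⁹)·(t + t² + t³ + t⁴ + t⁵ + t⁶); the count is [t⁹].
(1 + t³ + t⁶ + t⁹) has coefficients 1,0,0,1,0,0,1,0,0,1 for degrees 0…9.
(t + t² + t³ + t⁴ + t⁵ + t⁶) has coefficients 0,1,1,1,1,1,1,0,0,0 for degrees 0…9.
[t⁹] = 1·0 + 1·1 + 1·1 + 1·0 = 2.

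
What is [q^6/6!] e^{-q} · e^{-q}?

The EGF product rule gives c_6 = Σ_{k_1+k_2=6} C(6; k_1,k_2) · ∏ g_i(k_i), where e^{-q} gives (-1)^k; e^{-q} gives (-1)^k.
g_1(k) for k = 0…6: 1, -1, 1, -1, 1, -1, 1.
g_2(k) for k = 0…6: 1, -1, 1, -1, 1, -1, 1.
c_6 = Σ_k C(6,k)·g_1(k)·g_2(6−k) = 1·1·1 + 6·(-1)·(-1) + 15·1·1 + 20·(-1)·(-1) + 15·1·1 + 6·(-1)·(-1) + 1·1·1 = 1 + 6 + 15 + 20 + 15 + 6 + 1 = 64.

64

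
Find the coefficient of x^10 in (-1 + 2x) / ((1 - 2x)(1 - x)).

Partial fractions give a closed form: a_n = (-1)·1^n.
At n = 10: a_10 = -1.

-1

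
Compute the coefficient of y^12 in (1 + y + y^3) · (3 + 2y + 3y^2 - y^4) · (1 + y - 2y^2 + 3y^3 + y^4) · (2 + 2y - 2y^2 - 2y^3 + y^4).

2

(1 + y + y^3) has coefficients 1,1,0,1 for degrees 0…3.
(3 + 2y + 3y^2 - y^4) has coefficients 3,2,3,0,-1,0,0,0,0,0,0,0,0 for degrees 0…12.
Multiplying by (1 + y - 2y^2 + 3y^3 + y^4) gives running coefficients 3,5,-1,8,2,10,5,-3,-1,0,0,0,0 for degrees 0…12.
Finally multiplying by (2 + 2y - 2y^2 - 2y^3 + y^4), the product of all factors after the first has coefficients 6,16,2,-2,15,15,9,-12,-36,4,13,-1,-1 for degrees 0…12.
[y^12] = 1·(-1) + 1·(-1) + 1·4 = 2.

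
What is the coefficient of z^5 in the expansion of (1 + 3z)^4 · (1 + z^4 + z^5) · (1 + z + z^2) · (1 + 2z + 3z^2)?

(1 + 3z)^4 has coefficients 1,12,54,108,81 for degrees 0…4.
(1 + z^4 + z^5) has coefficients 1,0,0,0,1,1 for degrees 0…5.
Multiplying by (1 + z + z^2) gives running coefficients 1,1,1,0,1,2 for degrees 0…5.
Finally multiplying by (1 + 2z + 3z^2), the product of all factors after the first has coefficients 1,3,6,5,4,4 for degrees 0…5.
[z^5] = 1·4 + 12·4 + 54·5 + 108·6 + 81·3 = 1213.

1213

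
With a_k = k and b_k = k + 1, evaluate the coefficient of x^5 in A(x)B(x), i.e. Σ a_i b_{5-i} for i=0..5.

35

This is [x^5] in the product of the two ordinary generating functions.
Σ = 0·6 + 1·5 + 2·4 + 3·3 + 4·2 + 5·1 = 35.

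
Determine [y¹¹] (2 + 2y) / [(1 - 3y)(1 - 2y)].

Partial fractions give a closed form: a_n = (8)·3^n + (-6)·2^n.
At n = 11: a_11 = 1404888.

1404888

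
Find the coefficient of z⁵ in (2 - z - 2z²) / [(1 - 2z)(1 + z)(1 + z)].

The denominator gives the recurrence a_n = 3a_(n−2) + 2a_(n−3) for n ≥ 3; the numerator fixes a_0 = 2, a_1 = -1, a_2 = 4.
Iterating: 2, -1, 4, 1, 10, 11, so a_5 = 11.

11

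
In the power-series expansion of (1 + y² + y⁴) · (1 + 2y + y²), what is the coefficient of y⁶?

(1 + y² + y⁴) has coefficients 1,0,1,0,1 for degrees 0…4.
(1 + 2y + y²) has coefficients 1,2,1,0,0,0,0 for degrees 0…6.
[y⁶] = 1·0 + 1·0 + 1·1 = 1.

1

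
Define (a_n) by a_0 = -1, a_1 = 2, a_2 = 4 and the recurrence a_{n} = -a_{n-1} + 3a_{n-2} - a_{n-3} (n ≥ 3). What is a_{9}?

The ordinary generating function has denominator 1 + z - 3z^2 + z^3.
Iterating the recurrence: a_0,…,a_{9} = -1, 2, 4, 3, 7, -2, 20, -33, 95, -214.

-214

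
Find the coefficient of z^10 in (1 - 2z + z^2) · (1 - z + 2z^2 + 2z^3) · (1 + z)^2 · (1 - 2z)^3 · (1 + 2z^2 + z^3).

42

(1 - 2z + z^2) has coefficients 1,-2,1 for degrees 0…2.
(1 - z + 2z^2 + 2z^3) has coefficients 1,-1,2,2,0,0,0,0,0,0,0 for degrees 0…10.
Multiplying by (1 + z)^2 gives running coefficients 1,1,1,5,6,2,0,0,0,0,0 for degrees 0…10.
Multiplying by (1 - 2z)^3 gives running coefficients 1,-5,7,3,-20,18,20,-24,-16,0,0 for degrees 0…10.
Finally multiplying by (1 + 2z^2 + z^3), the product of all factors after the first has coefficients 1,-5,9,-6,-11,31,-17,-8,42,-28,-56 for degrees 0…10.
[z^10] = 1·(-56) − 2·(-28) + 1·42 = 42.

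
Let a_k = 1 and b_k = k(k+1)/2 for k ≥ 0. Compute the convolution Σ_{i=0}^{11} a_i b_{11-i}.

Write out a_i and b_{11-i} for i = 0,…,11 and sum the products.
Σ = 1·66 + 1·55 + 1·45 + 1·36 + 1·28 + 1·21 + 1·15 + 1·10 + 1·6 + 1·3 + 1·1 + 1·0 = 286.

286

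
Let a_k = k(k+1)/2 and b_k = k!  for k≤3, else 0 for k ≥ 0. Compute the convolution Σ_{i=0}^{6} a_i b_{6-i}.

The convolution is the t^6 coefficient of A(t)B(t).
Σ = 0·0 + 1·0 + 3·0 + 6·6 + 10·2 + 15·1 + 21·1 = 92.

92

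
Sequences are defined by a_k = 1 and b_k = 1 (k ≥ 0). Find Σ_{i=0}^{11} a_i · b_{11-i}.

12

This is [x^11] in the product of the two ordinary generating functions.
Σ = 1·1 + 1·1 + 1·1 + 1·1 + 1·1 + 1·1 + 1·1 + 1·1 + 1·1 + 1·1 + 1·1 + 1·1 = 12.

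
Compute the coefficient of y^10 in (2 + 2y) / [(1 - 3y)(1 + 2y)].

94888

The denominator gives the recurrence a_n = a_(n−1) + 6a_(n−2) for n ≥ 2; the numerator fixes a_0 = 2, a_1 = 4.
Iterating: 2, 4, 16, 40, 136, 376, 1192, 3448, 10600, 31288, 94888, so a_10 = 94888.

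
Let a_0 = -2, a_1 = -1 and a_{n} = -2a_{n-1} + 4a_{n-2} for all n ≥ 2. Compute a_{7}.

1216

The ordinary generating function has denominator 1 + 2t - 4t^2.
Iterating the recurrence: a_0,…,a_{7} = -2, -1, -6, 8, -40, 112, -384, 1216.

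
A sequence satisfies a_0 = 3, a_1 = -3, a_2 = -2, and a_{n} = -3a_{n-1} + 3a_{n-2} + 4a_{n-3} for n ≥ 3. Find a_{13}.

The ordinary generating function has denominator 1 + 3q - 3q^2 - 4q^3.
Iterating the recurrence: a_0,…,a_{13} = 3, -3, -2, 9, -45, 154, -561, 1965, -6962, 24537, -86637, 305674, -1078785, 3806829.

3806829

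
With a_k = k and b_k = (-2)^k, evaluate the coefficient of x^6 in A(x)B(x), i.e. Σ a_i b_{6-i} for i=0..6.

This is [x^6] in the product of the two ordinary generating functions.
Σ = 0·64 + 1·(-32) + 2·16 + 3·(-8) + 4·4 + 5·(-2) + 6·1 = -12.

-12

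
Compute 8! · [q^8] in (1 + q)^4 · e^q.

3393

The EGF product rule gives c_8 = Σ_{k_1+k_2=8} C(8; k_1,k_2) · ∏ g_i(k_i), where (1+q)^4 gives the falling factorial (4)_k; e^q gives (1)^k.
g_1(k) for k = 0…8: 1, 4, 12, 24, 24, 0, 0, 0, 0.
g_2(k) for k = 0…8: 1, 1, 1, 1, 1, 1, 1, 1, 1.
c_8 = Σ_k C(8,k)·g_1(k)·g_2(8−k) = 1·1·1 + 8·4·1 + 28·12·1 + 56·24·1 + 70·24·1 = 1 + 32 + 336 + 1344 + 1680 = 3393.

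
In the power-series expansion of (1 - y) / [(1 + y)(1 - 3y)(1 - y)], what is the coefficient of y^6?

547

Partial fractions give a closed form: a_n = (1/4)·(-1)^n + (3/4)·3^n.
At n = 6: a_6 = 547.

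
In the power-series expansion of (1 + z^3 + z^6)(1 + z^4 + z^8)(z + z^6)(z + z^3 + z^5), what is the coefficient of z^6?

(1 + z^3 + z^6) has coefficients 1,0,0,1,0,0,1 for degrees 0…6.
(1 + z^4 + z^8) has coefficients 1,0,0,0,1,0,0 for degrees 0…6.
Multiplying by (z + z^6) gives running coefficients 0,1,0,0,0,1,1 for degrees 0…6.
Finally multiplying by (z + z^3 + z^5), the product of all factors after the first has coefficients 0,0,1,0,1,0,2 for degrees 0…6.
[z^6] = 1·2 + 1·0 + 1·0 = 2.

2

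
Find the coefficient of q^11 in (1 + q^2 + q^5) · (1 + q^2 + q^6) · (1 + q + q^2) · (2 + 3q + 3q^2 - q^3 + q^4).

(1 + q^2 + q^5) has coefficients 1,0,1,0,0,1 for degrees 0…5.
(1 + q^2 + q^6) has coefficients 1,0,1,0,0,0,1,0,0,0,0,0 for degrees 0…11.
Multiplying by (1 + q + q^2) gives running coefficients 1,1,2,1,1,0,1,1,1,0,0,0 for degrees 0…11.
Finally multiplying by (2 + 3q + 3q^2 - q^3 + q^4), the product of all factors after the first has coefficients 2,5,10,10,11,5,6,5,9,5,3,0 for degrees 0…11.
[q^11] = 1·0 + 1·5 + 1·6 = 11.

11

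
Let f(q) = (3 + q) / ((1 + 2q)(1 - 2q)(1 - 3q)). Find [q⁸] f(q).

38598

The denominator gives the recurrence a_n = 3a_(n−1) + 4a_(n−2) − 12a_(n−3) for n ≥ 3; the numerator fixes a_0 = 3, a_1 = 10, a_2 = 42.
Iterating: 3, 10, 42, 130, 438, 1330, 4182, 12610, 38598, so a_8 = 38598.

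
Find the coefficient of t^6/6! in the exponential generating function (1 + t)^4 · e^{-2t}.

The EGF product rule gives c_6 = Σ_{k_1+k_2=6} C(6; k_1,k_2) · ∏ g_i(k_i), where (1+t)^4 gives the falling factorial (4)_k; e^{-2t} gives (-2)^k.
g_1(k) for k = 0…6: 1, 4, 12, 24, 24, 0, 0.
g_2(k) for k = 0…6: 1, -2, 4, -8, 16, -32, 64.
c_6 = Σ_k C(6,k)·g_1(k)·g_2(6−k) = 1·1·64 + 6·4·(-32) + 15·12·16 + 20·24·(-8) + 15·24·4 = 64 − 768 + 2880 − 3840 + 1440 = -224.

-224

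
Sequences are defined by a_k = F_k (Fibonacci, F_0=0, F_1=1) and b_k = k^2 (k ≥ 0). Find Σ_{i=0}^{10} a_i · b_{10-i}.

Write out a_i and b_{10-i} for i = 0,…,10 and sum the products.
Σ = 0·100 + 1·81 + 1·64 + 2·49 + 3·36 + 5·25 + 8·16 + 13·9 + 21·4 + 34·1 + 55·0 = 839.

839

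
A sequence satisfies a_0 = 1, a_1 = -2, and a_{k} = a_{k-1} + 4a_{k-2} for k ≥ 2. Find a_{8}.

The ordinary generating function has denominator 1 - z - 4z^2.
Iterating the recurrence: a_0,…,a_{8} = 1, -2, 2, -6, 2, -22, -14, -102, -158.

-158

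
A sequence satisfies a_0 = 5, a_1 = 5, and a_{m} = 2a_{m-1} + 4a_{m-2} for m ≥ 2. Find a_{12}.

3297280

The ordinary generating function has denominator 1 - 2y - 4y^2.
Iterating the recurrence: a_0,…,a_{12} = 5, 5, 30, 80, 280, 880, 2880, 9280, 30080, 97280, 314880, 1018880, 3297280.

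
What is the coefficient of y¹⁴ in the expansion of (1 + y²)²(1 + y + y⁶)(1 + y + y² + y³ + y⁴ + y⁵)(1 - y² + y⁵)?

3

(1 + y²)² has coefficients 1,0,2,0,1 for degrees 0…4.
(1 + y + y⁶) has coefficients 1,1,0,0,0,0,1,0,0,0,0,0,0,0,0 for degrees 0…14.
Multiplying by (1 + y + y² + y³ + y⁴ + y⁵) gives running coefficients 1,2,2,2,2,2,2,1,1,1,1,1,0,0,0 for degrees 0…14.
Finally multiplying by (1 - y² + y⁵), the product of all factors after the first has coefficients 1,2,1,0,0,1,2,1,1,2,2,2,0,0,1 for degrees 0…14.
[y¹⁴] = 1·1 + 2·0 + 1·2 = 3.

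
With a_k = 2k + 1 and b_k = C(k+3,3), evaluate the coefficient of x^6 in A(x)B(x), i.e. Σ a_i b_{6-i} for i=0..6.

Write out a_i and b_{6-i} for i = 0,…,6 and sum the products.
Σ = 1·84 + 3·56 + 5·35 + 7·20 + 9·10 + 11·4 + 13·1 = 714.

714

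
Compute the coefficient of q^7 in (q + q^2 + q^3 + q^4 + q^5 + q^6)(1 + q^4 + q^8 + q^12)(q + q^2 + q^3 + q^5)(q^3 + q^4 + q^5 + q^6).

(q + q^2 + q^3 + q^4 + q^5 + q^6) has coefficients 0,1,1,1,1,1,1 for degrees 0…6.
(1 + q^4 + q^8 + q^12) has coefficients 1,0,0,0,1,0,0,0 for degrees 0…7.
Multiplying by (q + q^2 + q^3 + q^5) gives running coefficients 0,1,1,1,0,2,1,1 for degrees 0…7.
Finally multiplying by (q^3 + q^4 + q^5 + q^6), the product of all factors after the first has coefficients 0,0,0,0,1,2,3,3 for degrees 0…7.
[q^7] = 1·3 + 1·2 + 1·1 + 1·0 + 1·0 + 1·0 = 6.

6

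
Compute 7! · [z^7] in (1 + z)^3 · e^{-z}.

104

The EGF product rule gives c_7 = Σ_{k_1+k_2=7} C(7; k_1,k_2) · ∏ g_i(k_i), where (1+z)^3 gives the falling factorial (3)_k; e^{-z} gives (-1)^k.
g_1(k) for k = 0…7: 1, 3, 6, 6, 0, 0, 0, 0.
g_2(k) for k = 0…7: 1, -1, 1, -1, 1, -1, 1, -1.
c_7 = Σ_k C(7,k)·g_1(k)·g_2(7−k) = 1·1·(-1) + 7·3·1 + 21·6·(-1) + 35·6·1 = −1 + 21 − 126 + 210 = 104.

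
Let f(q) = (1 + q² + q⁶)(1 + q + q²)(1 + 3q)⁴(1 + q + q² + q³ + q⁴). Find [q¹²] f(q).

(1 + q² + q⁶) has coefficients 1,0,1,0,0,0,1 for degrees 0…6.
(1 + q + q²) has coefficients 1,1,1,0,0,0,0,0,0,0,0,0,0 for degrees 0…12.
Multiplying by (1 + 3q)⁴ gives running coefficients 1,13,67,174,243,189,81,0,0,0,0,0,0 for degrees 0…12.
Finally multiplying by (1 + q + q² + q³ + q⁴), the product of all factors after the first has coefficients 1,14,81,255,498,686,754,687,513,270,81,0,0 for degrees 0…12.
[q¹²] = 1·0 + 1·81 + 1·754 = 835.

835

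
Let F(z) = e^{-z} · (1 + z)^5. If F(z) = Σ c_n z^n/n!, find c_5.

The EGF product rule gives c_5 = Σ_{k_1+k_2=5} C(5; k_1,k_2) · ∏ g_i(k_i), where e^{-z} gives (-1)^k; (1+z)^5 gives the falling factorial (5)_k.
g_1(k) for k = 0…5: 1, -1, 1, -1, 1, -1.
g_2(k) for k = 0…5: 1, 5, 20, 60, 120, 120.
c_5 = Σ_k C(5,k)·g_1(k)·g_2(5−k) = 1·1·120 + 5·(-1)·120 + 10·1·60 + 10·(-1)·20 + 5·1·5 + 1·(-1)·1 = 120 − 600 + 600 − 200 + 25 − 1 = -56.

-56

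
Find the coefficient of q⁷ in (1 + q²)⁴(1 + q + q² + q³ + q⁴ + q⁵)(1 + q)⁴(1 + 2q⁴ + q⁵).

270

(1 + q²)⁴ has coefficients 1,0,4,0,6,0,4,0 for degrees 0…7.
(1 + q + q² + q³ + q⁴ + q⁵) has coefficients 1,1,1,1,1,1,0,0 for degrees 0…7.
Multiplying by (1 + q)⁴ gives running coefficients 1,5,11,15,16,16,15,11 for degrees 0…7.
Finally multiplying by (1 + 2q⁴ + q⁵), the product of all factors after the first has coefficients 1,5,11,15,18,27,42,52 for degrees 0…7.
[q⁷] = 1·52 + 4·27 + 6·15 + 4·5 = 270.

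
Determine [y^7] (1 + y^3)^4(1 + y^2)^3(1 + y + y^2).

31

(1 + y^3)^4 has coefficients 1,0,0,4,0,0,6,0 for degrees 0…7.
(1 + y^2)^3 has coefficients 1,0,3,0,3,0,1,0 for degrees 0…7.
Finally multiplying by (1 + y + y^2), the product of all factors after the first has coefficients 1,1,4,3,6,3,4,1 for degrees 0…7.
[y^7] = 1·1 + 4·6 + 6·1 = 31.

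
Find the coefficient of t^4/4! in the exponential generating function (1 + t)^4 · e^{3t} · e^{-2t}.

The EGF product rule gives c_4 = Σ_{k_1+k_2+k_3=4} C(4; k_1,k_2,k_3) · ∏ g_i(k_i), where (1+t)^4 gives the falling factorial (4)_k; e^{3t} gives (3)^k; e^{-2t} gives (-2)^k.
g_1(k) for k = 0…4: 1, 4, 12, 24, 24.
g_2(k) for k = 0…4: 1, 3, 9, 27, 81.
g_3(k) for k = 0…4: 1, -2, 4, -8, 16.
First combine the last two factors: h(k) = Σ_j C(k,j)·g_2(j)·g_3(k−j) for k = 0…4: 1, 1, 1, 1, 1.
c_4 = Σ_k C(4,k)·g_1(k)·h(4−k) = 1·1·1 + 4·4·1 + 6·12·1 + 4·24·1 + 1·24·1 = 1 + 16 + 72 + 96 + 24 = 209.

209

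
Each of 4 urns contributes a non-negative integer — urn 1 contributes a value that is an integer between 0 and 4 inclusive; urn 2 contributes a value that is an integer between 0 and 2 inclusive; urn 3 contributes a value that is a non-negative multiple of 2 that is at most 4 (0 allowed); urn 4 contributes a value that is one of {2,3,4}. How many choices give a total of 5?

11

The generating function for the choices is (1 + q + q² + q³ + q⁴)·(1 + q + q²)·(1 + q² + q⁴)·(q² + q³ + q⁴); the count is [q⁵].
(1 + q + q² + q³ + q⁴) has coefficients 1,1,1,1,1 for degrees 0…4.
(1 + q + q²) has coefficients 1,1,1,0,0,0 for degrees 0…5.
Multiplying by (1 + q² + q⁴) gives running coefficients 1,1,2,1,2,1 for degrees 0…5.
Finally multiplying by (q² + q³ + q⁴), the product of all factors after the first has coefficients 0,0,1,2,4,4 for degrees 0…5.
[q⁵] = 1·4 + 1·4 + 1·2 + 1·1 + 1·0 = 11.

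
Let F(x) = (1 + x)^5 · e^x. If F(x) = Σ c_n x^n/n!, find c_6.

4051

The EGF product rule gives c_6 = Σ_{k_1+k_2=6} C(6; k_1,k_2) · ∏ g_i(k_i), where (1+x)^5 gives the falling factorial (5)_k; e^x gives (1)^k.
g_1(k) for k = 0…6: 1, 5, 20, 60, 120, 120, 0.
g_2(k) for k = 0…6: 1, 1, 1, 1, 1, 1, 1.
c_6 = Σ_k C(6,k)·g_1(k)·g_2(6−k) = 1·1·1 + 6·5·1 + 15·20·1 + 20·60·1 + 15·120·1 + 6·120·1 = 1 + 30 + 300 + 1200 + 1800 + 720 = 4051.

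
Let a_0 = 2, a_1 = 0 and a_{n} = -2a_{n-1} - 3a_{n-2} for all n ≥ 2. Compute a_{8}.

The ordinary generating function has denominator 1 + 2q + 3q^2.
Iterating the recurrence: a_0,…,a_{8} = 2, 0, -6, 12, -6, -24, 66, -60, -78.

-78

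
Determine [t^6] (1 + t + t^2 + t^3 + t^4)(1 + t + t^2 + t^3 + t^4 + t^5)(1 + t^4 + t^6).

(1 + t + t^2 + t^3 + t^4) has coefficients 1,1,1,1,1 for degrees 0…4.
(1 + t + t^2 + t^3 + t^4 + t^5) has coefficients 1,1,1,1,1,1,0 for degrees 0…6.
Finally multiplying by (1 + t^4 + t^6), the product of all factors after the first has coefficients 1,1,1,1,2,2,2 for degrees 0…6.
[t^6] = 1·2 + 1·2 + 1·2 + 1·1 + 1·1 = 8.

8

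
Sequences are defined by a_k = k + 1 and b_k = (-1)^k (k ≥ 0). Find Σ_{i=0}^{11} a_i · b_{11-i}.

6

This is [x^11] in the product of the two ordinary generating functions.
Σ = 1·(-1) + 2·1 + 3·(-1) + 4·1 + 5·(-1) + 6·1 + 7·(-1) + 8·1 + 9·(-1) + 10·1 + 11·(-1) + 12·1 = 6.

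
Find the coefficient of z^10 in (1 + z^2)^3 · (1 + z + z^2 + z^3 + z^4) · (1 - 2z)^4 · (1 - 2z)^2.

565

(1 + z^2)^3 has coefficients 1,0,3,0,3,0,1 for degrees 0…6.
(1 + z + z^2 + z^3 + z^4) has coefficients 1,1,1,1,1,0,0,0,0,0,0 for degrees 0…10.
Multiplying by (1 - 2z)^4 gives running coefficients 1,-7,17,-15,1,0,8,-16,16,0,0 for degrees 0…10.
Finally multiplying by (1 - 2z)^2, the product of all factors after the first has coefficients 1,-11,49,-111,129,-64,12,-48,112,-128,64 for degrees 0…10.
[z^10] = 1·64 + 3·112 + 3·12 + 1·129 = 565.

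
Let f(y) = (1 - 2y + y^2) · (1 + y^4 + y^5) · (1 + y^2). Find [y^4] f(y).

(1 - 2y + y^2) has coefficients 1,-2,1 for degrees 0…2.
(1 + y^4 + y^5) has coefficients 1,0,0,0,1 for degrees 0…4.
Finally multiplying by (1 + y^2), the product of all factors after the first has coefficients 1,0,1,0,1 for degrees 0…4.
[y^4] = 1·1 − 2·0 + 1·1 = 2.

2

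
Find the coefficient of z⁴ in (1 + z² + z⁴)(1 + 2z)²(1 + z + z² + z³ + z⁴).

19

(1 + z² + z⁴) has coefficients 1,0,1,0,1 for degrees 0…4.
(1 + 2z)² has coefficients 1,4,4,0,0 for degrees 0…4.
Finally multiplying by (1 + z + z² + z³ + z⁴), the product of all factors after the first has coefficients 1,5,9,9,9 for degrees 0…4.
[z⁴] = 1·9 + 1·9 + 1·1 = 19.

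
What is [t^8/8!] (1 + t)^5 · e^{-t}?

-1159

The EGF product rule gives c_8 = Σ_{k_1+k_2=8} C(8; k_1,k_2) · ∏ g_i(k_i), where (1+t)^5 gives the falling factorial (5)_k; e^{-t} gives (-1)^k.
g_1(k) for k = 0…8: 1, 5, 20, 60, 120, 120, 0, 0, 0.
g_2(k) for k = 0…8: 1, -1, 1, -1, 1, -1, 1, -1, 1.
c_8 = Σ_k C(8,k)·g_1(k)·g_2(8−k) = 1·1·1 + 8·5·(-1) + 28·20·1 + 56·60·(-1) + 70·120·1 + 56·120·(-1) = 1 − 40 + 560 − 3360 + 8400 − 6720 = -1159.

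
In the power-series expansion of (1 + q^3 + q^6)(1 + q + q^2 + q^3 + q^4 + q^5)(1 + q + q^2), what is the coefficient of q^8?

6

(1 + q^3 + q^6) has coefficients 1,0,0,1,0,0,1 for degrees 0…6.
(1 + q + q^2 + q^3 + q^4 + q^5) has coefficients 1,1,1,1,1,1,0,0,0 for degrees 0…8.
Finally multiplying by (1 + q + q^2), the product of all factors after the first has coefficients 1,2,3,3,3,3,2,1,0 for degrees 0…8.
[q^8] = 1·0 + 1·3 + 1·3 = 6.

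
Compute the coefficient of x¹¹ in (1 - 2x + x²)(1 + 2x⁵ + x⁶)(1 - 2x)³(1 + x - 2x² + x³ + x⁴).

-41

(1 - 2x + x²) has coefficients 1,-2,1 for degrees 0…2.
(1 + 2x⁵ + x⁶) has coefficients 1,0,0,0,0,2,1,0,0,0,0,0 for degrees 0…11.
Multiplying by (1 - 2x)³ gives running coefficients 1,-6,12,-8,0,2,-11,18,-4,-8,0,0 for degrees 0…11.
Finally multiplying by (1 + x - 2x² + x³ + x⁴), the product of all factors after the first has coefficients 1,-5,4,17,-37,24,-5,-5,38,-57,7,30 for degrees 0…11.
[x¹¹] = 1·30 − 2·7 + 1·(-57) = -41.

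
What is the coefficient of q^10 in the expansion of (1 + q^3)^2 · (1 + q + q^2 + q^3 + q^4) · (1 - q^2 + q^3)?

(1 + q^3)^2 has coefficients 1,0,0,2,0,0,1 for degrees 0…6.
(1 + q + q^2 + q^3 + q^4) has coefficients 1,1,1,1,1,0,0,0,0,0,0 for degrees 0…10.
Finally multiplying by (1 - q^2 + q^3), the product of all factors after the first has coefficients 1,1,0,1,1,0,0,1,0,0,0 for degrees 0…10.
[q^10] = 1·0 + 2·1 + 1·1 = 3.

3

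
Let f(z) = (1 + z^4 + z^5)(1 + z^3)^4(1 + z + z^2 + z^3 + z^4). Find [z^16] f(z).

(1 + z^4 + z^5) has coefficients 1,0,0,0,1,1 for degrees 0…5.
(1 + z^3)^4 has coefficients 1,0,0,4,0,0,6,0,0,4,0,0,1,0,0,0,0 for degrees 0…16.
Finally multiplying by (1 + z + z^2 + z^3 + z^4), the product of all factors after the first has coefficients 1,1,1,5,5,4,10,10,6,10,10,4,5,5,1,1,1 for degrees 0…16.
[z^16] = 1·1 + 1·5 + 1·4 = 10.

10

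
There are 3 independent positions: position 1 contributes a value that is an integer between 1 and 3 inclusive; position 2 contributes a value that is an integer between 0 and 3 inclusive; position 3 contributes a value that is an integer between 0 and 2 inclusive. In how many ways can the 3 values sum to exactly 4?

The generating function for the choices is (q + q^2 + q^3)·(1 + q + q^2 + q^3)·(1 + q + q^2); the count is [q^4].
(q + q^2 + q^3) has coefficients 0,1,1,1 for degrees 0…3.
(1 + q + q^2 + q^3) has coefficients 1,1,1,1,0 for degrees 0…4.
Finally multiplying by (1 + q + q^2), the product of all factors after the first has coefficients 1,2,3,3,2 for degrees 0…4.
[q^4] = 1·3 + 1·3 + 1·2 = 8.

8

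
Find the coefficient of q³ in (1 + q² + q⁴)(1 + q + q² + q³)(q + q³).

3

(1 + q² + q⁴) has coefficients 1,0,1,0 for degrees 0…3.
(1 + q + q² + q³) has coefficients 1,1,1,1 for degrees 0…3.
Finally multiplying by (q + q³), the product of all factors after the first has coefficients 0,1,1,2 for degrees 0…3.
[q³] = 1·2 + 1·1 = 3.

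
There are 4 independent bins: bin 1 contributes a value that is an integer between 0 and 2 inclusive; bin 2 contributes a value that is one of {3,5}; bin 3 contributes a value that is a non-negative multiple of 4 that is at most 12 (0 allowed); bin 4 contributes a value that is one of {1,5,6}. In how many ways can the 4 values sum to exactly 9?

3

The generating function for the choices is (1 + q + q^2)·(q^3 + q^5)·(1 + q^4 + q^8 + q^12)·(q + q^5 + q^6); the count is [q^9].
(1 + q + q^2) has coefficients 1,1,1 for degrees 0…2.
(q^3 + q^5) has coefficients 0,0,0,1,0,1,0,0,0,0 for degrees 0…9.
Multiplying by (1 + q^4 + q^8 + q^12) gives running coefficients 0,0,0,1,0,1,0,1,0,1 for degrees 0…9.
Finally multiplying by (q + q^5 + q^6), the product of all factors after the first has coefficients 0,0,0,0,1,0,1,0,2,1 for degrees 0…9.
[q^9] = 1·1 + 1·2 + 1·0 = 3.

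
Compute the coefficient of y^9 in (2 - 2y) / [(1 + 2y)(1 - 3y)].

Partial fractions give a closed form: a_n = (6/5)·(-2)^n + (4/5)·3^n.
At n = 9: a_9 = 15132.

15132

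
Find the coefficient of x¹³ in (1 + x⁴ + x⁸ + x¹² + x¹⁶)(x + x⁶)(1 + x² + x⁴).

2

(1 + x⁴ + x⁸ + x¹² + x¹⁶) has coefficients 1,0,0,0,1,0,0,0,1,0,0,0,1,0 for degrees 0…13.
(x + x⁶) has coefficients 0,1,0,0,0,0,1,0,0,0,0,0,0,0 for degrees 0…13.
Finally multiplying by (1 + x² + x⁴), the product of all factors after the first has coefficients 0,1,0,1,0,1,1,0,1,0,1,0,0,0 for degrees 0…13.
[x¹³] = 1·0 + 1·0 + 1·1 + 1·1 = 2.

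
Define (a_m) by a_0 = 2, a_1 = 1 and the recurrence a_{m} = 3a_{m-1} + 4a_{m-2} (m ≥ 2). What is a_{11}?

2516581

The ordinary generating function has denominator 1 - 3t - 4t^2.
Iterating the recurrence: a_0,…,a_{11} = 2, 1, 11, 37, 155, 613, 2459, 9829, 39323, 157285, 629147, 2516581.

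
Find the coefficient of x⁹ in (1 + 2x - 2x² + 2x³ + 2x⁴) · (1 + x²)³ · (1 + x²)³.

70

(1 + 2x - 2x² + 2x³ + 2x⁴) has coefficients 1,2,-2,2,2 for degrees 0…4.
(1 + x²)³ has coefficients 1,0,3,0,3,0,1,0,0,0 for degrees 0…9.
Finally multiplying by (1 + x²)³, the product of all factors after the first has coefficients 1,0,6,0,15,0,20,0,15,0 for degrees 0…9.
[x⁹] = 1·0 + 2·15 − 2·0 + 2·20 + 2·0 = 70.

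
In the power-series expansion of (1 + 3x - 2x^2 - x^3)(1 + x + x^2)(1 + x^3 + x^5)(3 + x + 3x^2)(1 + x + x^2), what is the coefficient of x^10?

-14

(1 + 3x - 2x^2 - x^3) has coefficients 1,3,-2,-1 for degrees 0…3.
(1 + x + x^2) has coefficients 1,1,1,0,0,0,0,0,0,0,0 for degrees 0…10.
Multiplying by (1 + x^3 + x^5) gives running coefficients 1,1,1,1,1,2,1,1,0,0,0 for degrees 0…10.
Multiplying by (3 + x + 3x^2) gives running coefficients 3,4,7,7,7,10,8,10,4,3,0 for degrees 0…10.
Finally multiplying by (1 + x + x^2), the product of all factors after the first has coefficients 3,7,14,18,21,24,25,28,22,17,7 for degrees 0…10.
[x^10] = 1·7 + 3·17 − 2·22 − 1·28 = -14.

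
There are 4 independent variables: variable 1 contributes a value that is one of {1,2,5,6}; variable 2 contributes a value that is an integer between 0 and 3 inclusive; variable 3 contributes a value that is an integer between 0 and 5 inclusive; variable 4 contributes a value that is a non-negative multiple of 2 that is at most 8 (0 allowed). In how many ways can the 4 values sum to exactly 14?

38

The generating function for the choices is (x + x² + x⁵ + x⁶)·(1 + x + x² + x³)·(1 + x + x² + x³ + x⁴ + x⁵)·(1 + x² + x⁴ + x⁶ + x⁸); the count is [x¹⁴].
(x + x² + x⁵ + x⁶) has coefficients 0,1,1,0,0,1,1 for degrees 0…6.
(1 + x + x² + x³) has coefficients 1,1,1,1,0,0,0,0,0,0,0,0,0,0,0 for degrees 0…14.
Multiplying by (1 + x + x² + x³ + x⁴ + x⁵) gives running coefficients 1,2,3,4,4,4,3,2,1,0,0,0,0,0,0 for degrees 0…14.
Finally multiplying by (1 + x² + x⁴ + x⁶ + x⁸), the product of all factors after the first has coefficients 1,2,4,6,8,10,11,12,12,12,11,10,8,6,4 for degrees 0…14.
[x¹⁴] = 1·6 + 1·8 + 1·12 + 1·12 = 38.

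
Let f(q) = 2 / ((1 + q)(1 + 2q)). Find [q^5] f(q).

-126

Partial fractions give a closed form: a_n = (-2)·(-1)^n + (4)·(-2)^n.
At n = 5: a_5 = -126.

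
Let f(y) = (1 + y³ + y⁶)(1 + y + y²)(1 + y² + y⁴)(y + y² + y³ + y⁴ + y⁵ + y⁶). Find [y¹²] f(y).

14

(1 + y³ + y⁶) has coefficients 1,0,0,1,0,0,1 for degrees 0…6.
(1 + y + y²) has coefficients 1,1,1,0,0,0,0,0,0,0,0,0,0 for degrees 0…12.
Multiplying by (1 + y² + y⁴) gives running coefficients 1,1,2,1,2,1,1,0,0,0,0,0,0 for degrees 0…12.
Finally multiplying by (y + y² + y³ + y⁴ + y⁵ + y⁶), the product of all factors after the first has coefficients 0,1,2,4,5,7,8,8,7,5,4,2,1 for degrees 0…12.
[y¹²] = 1·1 + 1·5 + 1·8 = 14.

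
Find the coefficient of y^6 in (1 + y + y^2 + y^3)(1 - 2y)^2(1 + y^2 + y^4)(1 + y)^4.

(1 + y + y^2 + y^3) has coefficients 1,1,1,1 for degrees 0…3.
(1 - 2y)^2 has coefficients 1,-4,4,0,0,0,0 for degrees 0…6.
Multiplying by (1 + y^2 + y^4) gives running coefficients 1,-4,5,-4,5,-4,4 for degrees 0…6.
Finally multiplying by (1 + y)^4, the product of all factors after the first has coefficients 1,0,-5,-4,4,8,7 for degrees 0…6.
[y^6] = 1·7 + 1·8 + 1·4 + 1·(-4) = 15.

15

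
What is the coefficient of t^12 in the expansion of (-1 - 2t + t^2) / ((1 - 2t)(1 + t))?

The denominator gives the recurrence a_n = a_(n−1) + 2a_(n−2) for n ≥ 3; the numerator fixes a_0 = -1, a_1 = -3, a_2 = -4.
Iterating: -1, -3, -4, -10, -18, -38, -74, -150, -298, -598, -1194, -2390, -4778, so a_12 = -4778.

-4778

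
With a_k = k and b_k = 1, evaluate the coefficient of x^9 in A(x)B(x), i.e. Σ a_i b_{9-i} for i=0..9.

This is [x^9] in the product of the two ordinary generating functions.
Σ = 0·1 + 1·1 + 2·1 + 3·1 + 4·1 + 5·1 + 6·1 + 7·1 + 8·1 + 9·1 = 45.

45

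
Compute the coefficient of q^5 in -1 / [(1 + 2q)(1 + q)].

63

Partial fractions give a closed form: a_n = (-2)·(-2)^n + (1)·(-1)^n.
At n = 5: a_5 = 63.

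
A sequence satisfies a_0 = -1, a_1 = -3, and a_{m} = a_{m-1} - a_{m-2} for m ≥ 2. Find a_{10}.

3

The ordinary generating function has denominator 1 - z + z^2.
Iterating the recurrence: a_0,…,a_{10} = -1, -3, -2, 1, 3, 2, -1, -3, -2, 1, 3.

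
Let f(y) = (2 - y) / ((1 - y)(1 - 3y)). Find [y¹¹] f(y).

The denominator gives the recurrence a_n = 4a_(n−1) − 3a_(n−2) for n ≥ 3; the numerator fixes a_0 = 2, a_1 = 7, a_2 = 22.
Iterating: 2, 7, 22, 67, 202, 607, 1822, 5467, 16402, 49207, 147622, 442867, so a_11 = 442867.

442867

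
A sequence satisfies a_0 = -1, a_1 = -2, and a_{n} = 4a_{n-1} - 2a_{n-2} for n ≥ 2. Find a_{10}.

The ordinary generating function has denominator 1 - 4q + 2q^2.
Iterating the recurrence: a_0,…,a_{10} = -1, -2, -6, -20, -68, -232, -792, -2704, -9232, -31520, -107616.

-107616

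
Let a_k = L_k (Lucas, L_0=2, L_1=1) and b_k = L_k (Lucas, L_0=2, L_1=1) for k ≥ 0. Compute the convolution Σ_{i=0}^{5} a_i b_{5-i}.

82

Write out a_i and b_{5-i} for i = 0,…,5 and sum the products.
Σ = 2·11 + 1·7 + 3·4 + 4·3 + 7·1 + 11·2 = 82.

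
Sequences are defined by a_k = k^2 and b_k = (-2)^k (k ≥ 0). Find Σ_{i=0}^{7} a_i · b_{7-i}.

Write out a_i and b_{7-i} for i = 0,…,7 and sum the products.
Σ = 0·(-128) + 1·64 + 4·(-32) + 9·16 + 16·(-8) + 25·4 + 36·(-2) + 49·1 = 29.

29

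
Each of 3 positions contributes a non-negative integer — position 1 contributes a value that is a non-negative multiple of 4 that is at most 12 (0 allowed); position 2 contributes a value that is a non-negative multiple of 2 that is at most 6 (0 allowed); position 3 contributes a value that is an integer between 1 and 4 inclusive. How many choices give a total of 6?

3

The generating function for the choices is (1 + y⁴ + y⁸ + y¹²)·(1 + y² + y⁴ + y⁶)·(y + y² + y³ + y⁴); the count is [y⁶].
(1 + y⁴ + y⁸ + y¹²) has coefficients 1,0,0,0,1,0,0 for degrees 0…6.
(1 + y² + y⁴ + y⁶) has coefficients 1,0,1,0,1,0,1 for degrees 0…6.
Finally multiplying by (y + y² + y³ + y⁴), the product of all factors after the first has coefficients 0,1,1,2,2,2,2 for degrees 0…6.
[y⁶] = 1·2 + 1·1 = 3.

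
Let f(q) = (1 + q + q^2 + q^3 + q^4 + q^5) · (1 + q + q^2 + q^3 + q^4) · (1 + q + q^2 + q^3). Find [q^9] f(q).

10

(1 + q + q^2 + q^3 + q^4 + q^5) has coefficients 1,1,1,1,1,1 for degrees 0…5.
(1 + q + q^2 + q^3 + q^4) has coefficients 1,1,1,1,1,0,0,0,0,0 for degrees 0…9.
Finally multiplying by (1 + q + q^2 + q^3), the product of all factors after the first has coefficients 1,2,3,4,4,3,2,1,0,0 for degrees 0…9.
[q^9] = 1·0 + 1·0 + 1·1 + 1·2 + 1·3 + 1·4 = 10.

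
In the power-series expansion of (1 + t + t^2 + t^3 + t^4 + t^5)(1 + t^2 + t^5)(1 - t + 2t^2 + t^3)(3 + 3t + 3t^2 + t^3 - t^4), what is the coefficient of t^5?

(1 + t + t^2 + t^3 + t^4 + t^5) has coefficients 1,1,1,1,1,1 for degrees 0…5.
(1 + t^2 + t^5) has coefficients 1,0,1,0,0,1 for degrees 0…5.
Multiplying by (1 - t + 2t^2 + t^3) gives running coefficients 1,-1,3,0,2,2 for degrees 0…5.
Finally multiplying by (3 + 3t + 3t^2 + t^3 - t^4), the product of all factors after the first has coefficients 3,0,9,7,13,16 for degrees 0…5.
[t^5] = 1·16 + 1·13 + 1·7 + 1·9 + 1·0 + 1·3 = 48.

48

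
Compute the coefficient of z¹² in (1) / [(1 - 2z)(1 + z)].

Partial fractions give a closed form: a_n = (2/3)·2^n + (1/3)·(-1)^n.
At n = 12: a_12 = 2731.

2731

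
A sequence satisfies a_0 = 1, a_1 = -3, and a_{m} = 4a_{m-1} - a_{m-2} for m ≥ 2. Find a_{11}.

-1845473

The ordinary generating function has denominator 1 - 4y + y^2.
Iterating the recurrence: a_0,…,a_{11} = 1, -3, -13, -49, -183, -683, -2549, -9513, -35503, -132499, -494493, -1845473.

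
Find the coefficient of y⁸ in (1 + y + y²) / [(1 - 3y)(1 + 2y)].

The denominator gives the recurrence a_n = a_(n−1) + 6a_(n−2) for n ≥ 3; the numerator fixes a_0 = 1, a_1 = 2, a_2 = 9.
Iterating: 1, 2, 9, 21, 75, 201, 651, 1857, 5763, so a_8 = 5763.

5763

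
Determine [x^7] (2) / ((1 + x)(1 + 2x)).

Partial fractions give a closed form: a_n = (-2)·(-1)^n + (4)·(-2)^n.
At n = 7: a_7 = -510.

-510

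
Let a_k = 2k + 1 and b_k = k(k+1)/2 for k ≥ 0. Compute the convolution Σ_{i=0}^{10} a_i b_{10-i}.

Write out a_i and b_{10-i} for i = 0,…,10 and sum the products.
Σ = 1·55 + 3·45 + 5·36 + 7·28 + 9·21 + 11·15 + 13·10 + 15·6 + 17·3 + 19·1 + 21·0 = 1210.

1210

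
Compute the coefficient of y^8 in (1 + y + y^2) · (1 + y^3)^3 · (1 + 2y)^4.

243

(1 + y + y^2) has coefficients 1,1,1 for degrees 0…2.
(1 + y^3)^3 has coefficients 1,0,0,3,0,0,3,0,0 for degrees 0…8.
Finally multiplying by (1 + 2y)^4, the product of all factors after the first has coefficients 1,8,24,35,40,72,99,72,72 for degrees 0…8.
[y^8] = 1·72 + 1·72 + 1·99 = 243.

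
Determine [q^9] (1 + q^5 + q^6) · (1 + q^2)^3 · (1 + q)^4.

(1 + q^5 + q^6) has coefficients 1,0,0,0,0,1,1 for degrees 0…6.
(1 + q^2)^3 has coefficients 1,0,3,0,3,0,1,0,0,0 for degrees 0…9.
Finally multiplying by (1 + q)^4, the product of all factors after the first has coefficients 1,4,9,16,22,24,22,16,9,4 for degrees 0…9.
[q^9] = 1·4 + 1·22 + 1·16 = 42.

42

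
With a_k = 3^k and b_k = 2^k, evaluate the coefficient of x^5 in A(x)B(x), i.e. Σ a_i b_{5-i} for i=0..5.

665

Write out a_i and b_{5-i} for i = 0,…,5 and sum the products.
Σ = 1·32 + 3·16 + 9·8 + 27·4 + 81·2 + 243·1 = 665.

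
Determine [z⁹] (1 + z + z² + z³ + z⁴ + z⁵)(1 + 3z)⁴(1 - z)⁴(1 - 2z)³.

-2007

(1 + z + z² + z³ + z⁴ + z⁵) has coefficients 1,1,1,1,1,1 for degrees 0…5.
(1 + 3z)⁴ has coefficients 1,12,54,108,81,0,0,0,0,0 for degrees 0…9.
Multiplying by (1 - z)⁴ gives running coefficients 1,8,12,-40,-74,120,108,-216,81,0 for degrees 0…9.
Finally multiplying by (1 - 2z)³, the product of all factors after the first has coefficients 1,2,-24,-24,246,-12,-1180,1168,1713,-3942 for degrees 0…9.
[z⁹] = 1·(-3942) + 1·1713 + 1·1168 + 1·(-1180) + 1·(-12) + 1·246 = -2007.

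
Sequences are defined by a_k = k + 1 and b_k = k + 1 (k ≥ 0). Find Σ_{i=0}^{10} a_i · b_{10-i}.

286

Write out a_i and b_{10-i} for i = 0,…,10 and sum the products.
Σ = 1·11 + 2·10 + 3·9 + 4·8 + 5·7 + 6·6 + 7·5 + 8·4 + 9·3 + 10·2 + 11·1 = 286.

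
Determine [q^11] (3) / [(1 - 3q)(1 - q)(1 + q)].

597870

Partial fractions give a closed form: a_n = (27/8)·3^n + (-3/4)·1^n + (3/8)·(-1)^n.
At n = 11: a_11 = 597870.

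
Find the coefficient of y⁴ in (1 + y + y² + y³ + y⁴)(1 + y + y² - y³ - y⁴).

(1 + y + y² + y³ + y⁴) has coefficients 1,1,1,1,1 for degrees 0…4.
(1 + y + y² - y³ - y⁴) has coefficients 1,1,1,-1,-1 for degrees 0…4.
[y⁴] = 1·(-1) + 1·(-1) + 1·1 + 1·1 + 1·1 = 1.

1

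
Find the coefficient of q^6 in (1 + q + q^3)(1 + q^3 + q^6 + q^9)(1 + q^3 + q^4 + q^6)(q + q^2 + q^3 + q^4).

7

(1 + q + q^3) has coefficients 1,1,0,1 for degrees 0…3.
(1 + q^3 + q^6 + q^9) has coefficients 1,0,0,1,0,0,1 for degrees 0…6.
Multiplying by (1 + q^3 + q^4 + q^6) gives running coefficients 1,0,0,2,1,0,3 for degrees 0…6.
Finally multiplying by (q + q^2 + q^3 + q^4), the product of all factors after the first has coefficients 0,1,1,1,3,3,3 for degrees 0…6.
[q^6] = 1·3 + 1·3 + 1·1 = 7.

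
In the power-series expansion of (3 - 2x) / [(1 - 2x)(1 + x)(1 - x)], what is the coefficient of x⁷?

340

Partial fractions give a closed form: a_n = (8/3)·2^n + (5/6)·(-1)^n + (-1/2)·1^n.
At n = 7: a_7 = 340.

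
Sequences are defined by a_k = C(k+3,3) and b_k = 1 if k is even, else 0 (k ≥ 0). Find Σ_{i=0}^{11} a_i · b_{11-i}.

784

Write out a_i and b_{11-i} for i = 0,…,11 and sum the products.
Σ = 1·0 + 4·1 + 10·0 + 20·1 + 35·0 + 56·1 + 84·0 + 120·1 + 165·0 + 220·1 + 286·0 + 364·1 = 784.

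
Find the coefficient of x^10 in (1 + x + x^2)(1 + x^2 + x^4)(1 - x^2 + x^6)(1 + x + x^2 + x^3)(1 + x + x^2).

(1 + x + x^2) has coefficients 1,1,1 for degrees 0…2.
(1 + x^2 + x^4) has coefficients 1,0,1,0,1,0,0,0,0,0,0 for degrees 0…10.
Multiplying by (1 - x^2 + x^6) gives running coefficients 1,0,0,0,0,0,0,0,1,0,1 for degrees 0…10.
Multiplying by (1 + x + x^2 + x^3) gives running coefficients 1,1,1,1,0,0,0,0,1,1,2 for degrees 0…10.
Finally multiplying by (1 + x + x^2), the product of all factors after the first has coefficients 1,2,3,3,2,1,0,0,1,2,4 for degrees 0…10.
[x^10] = 1·4 + 1·2 + 1·1 = 7.

7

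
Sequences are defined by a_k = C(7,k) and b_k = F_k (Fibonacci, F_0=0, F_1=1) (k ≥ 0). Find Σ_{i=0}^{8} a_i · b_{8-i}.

610

Write out a_i and b_{8-i} for i = 0,…,8 and sum the products.
Σ = 1·21 + 7·13 + 21·8 + 35·5 + 35·3 + 21·2 + 7·1 + 1·1 + 0·0 = 610.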